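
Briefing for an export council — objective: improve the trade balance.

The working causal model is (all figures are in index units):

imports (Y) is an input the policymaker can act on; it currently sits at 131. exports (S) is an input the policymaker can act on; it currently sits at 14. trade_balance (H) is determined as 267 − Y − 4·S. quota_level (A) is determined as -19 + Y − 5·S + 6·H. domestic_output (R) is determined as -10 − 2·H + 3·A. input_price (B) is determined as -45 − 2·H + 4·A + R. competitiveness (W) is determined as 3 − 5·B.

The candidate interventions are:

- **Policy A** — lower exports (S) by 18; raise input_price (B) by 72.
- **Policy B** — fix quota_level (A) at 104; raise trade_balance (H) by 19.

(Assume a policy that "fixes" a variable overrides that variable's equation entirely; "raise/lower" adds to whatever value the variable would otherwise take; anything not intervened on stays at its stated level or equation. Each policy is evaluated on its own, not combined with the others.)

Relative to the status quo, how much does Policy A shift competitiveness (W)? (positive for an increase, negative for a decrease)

Baseline:
  Y = 131
  S = 14
  H = 267 − 131 − 4·14 = 80
  A = -19 + 131 − 5·14 + 6·80 = 522
  R = -10 − 2·80 + 3·522 = 1396
  B = -45 − 2·80 + 4·522 + 1396 = 3279
  W = 3 − 5·3279 = -16392
Policy A (S − 18, B + 72):
  Y = 131
  S = 14 − 18 = -4
  H = 267 − 131 − 4·(-4) = 152
  A = -19 + 131 − 5·(-4) + 6·152 = 1044
  R = -10 − 2·152 + 3·1044 = 2818
  B = -45 − 2·152 + 4·1044 + 2818 (+72 from intervention) = 6717
  W = 3 − 5·6717 = -33582
Change in W: -33582 − (-16392) = -17190

-17190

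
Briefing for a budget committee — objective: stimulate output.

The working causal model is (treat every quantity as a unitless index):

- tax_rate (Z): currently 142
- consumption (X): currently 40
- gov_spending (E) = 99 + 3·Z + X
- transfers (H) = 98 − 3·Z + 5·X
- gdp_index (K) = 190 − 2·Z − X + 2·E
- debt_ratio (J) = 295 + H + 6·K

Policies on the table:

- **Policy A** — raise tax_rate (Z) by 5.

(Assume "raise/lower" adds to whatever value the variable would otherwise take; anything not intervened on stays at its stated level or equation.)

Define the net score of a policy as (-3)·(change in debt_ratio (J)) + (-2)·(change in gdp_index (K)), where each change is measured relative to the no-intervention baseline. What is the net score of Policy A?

-355

Baseline:
  Z = 142
  X = 40
  E = 99 + 3·142 + 40 = 565
  H = 98 − 3·142 + 5·40 = -128
  K = 190 − 2·142 − 40 + 2·565 = 996
  J = 295 + (-128) + 6·996 = 6143
Policy A (Z + 5):
  Z = 142 + 5 = 147
  X = 40
  E = 99 + 3·147 + 40 = 580
  H = 98 − 3·147 + 5·40 = -143
  K = 190 − 2·147 − 40 + 2·580 = 1016
  J = 295 + (-143) + 6·1016 = 6248
ΔJ = 6248 − 6143 = 105; ΔK = 1016 − 996 = 20
Score = (-3)·105 + (-2)·20 = -355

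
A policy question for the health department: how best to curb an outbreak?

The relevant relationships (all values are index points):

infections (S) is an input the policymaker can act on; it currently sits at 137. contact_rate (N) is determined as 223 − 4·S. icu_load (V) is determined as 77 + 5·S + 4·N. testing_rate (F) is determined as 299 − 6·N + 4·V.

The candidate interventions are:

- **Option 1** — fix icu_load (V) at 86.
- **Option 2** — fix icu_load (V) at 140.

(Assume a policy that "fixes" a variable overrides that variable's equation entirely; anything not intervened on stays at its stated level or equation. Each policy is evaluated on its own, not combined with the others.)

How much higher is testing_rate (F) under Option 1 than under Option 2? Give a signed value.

-216

Option 1 (V := 86):
  S = 137
  N = 223 − 4·137 = -325
  V = 86
  F = 299 − 6·(-325) + 4·86 = 2593
Option 2 (V := 140):
  S = 137
  N = 223 − 4·137 = -325
  V = 140
  F = 299 − 6·(-325) + 4·140 = 2809
F: 2593 − 2809 = -216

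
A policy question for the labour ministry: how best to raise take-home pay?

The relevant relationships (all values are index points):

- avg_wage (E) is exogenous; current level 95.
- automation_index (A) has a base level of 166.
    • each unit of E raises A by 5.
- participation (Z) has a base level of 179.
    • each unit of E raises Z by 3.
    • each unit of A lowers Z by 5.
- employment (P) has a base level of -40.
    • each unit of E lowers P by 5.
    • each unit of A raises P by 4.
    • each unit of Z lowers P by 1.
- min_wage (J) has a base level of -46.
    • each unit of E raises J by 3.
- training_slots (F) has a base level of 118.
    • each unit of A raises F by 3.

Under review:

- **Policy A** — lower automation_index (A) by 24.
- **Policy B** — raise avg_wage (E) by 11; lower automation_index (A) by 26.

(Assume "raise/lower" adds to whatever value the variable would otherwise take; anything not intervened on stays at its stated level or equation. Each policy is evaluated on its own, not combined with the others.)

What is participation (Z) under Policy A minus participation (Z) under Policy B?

232

Policy A (A − 24):
  E = 95
  A = 166 + 5·95 (−24 from intervention) = 617
  Z = 179 + 3·95 − 5·617 = -2621
Policy B (E + 11, A − 26):
  E = 95 + 11 = 106
  A = 166 + 5·106 (−26 from intervention) = 670
  Z = 179 + 3·106 − 5·670 = -2853
Z: -2621 − (-2853) = 232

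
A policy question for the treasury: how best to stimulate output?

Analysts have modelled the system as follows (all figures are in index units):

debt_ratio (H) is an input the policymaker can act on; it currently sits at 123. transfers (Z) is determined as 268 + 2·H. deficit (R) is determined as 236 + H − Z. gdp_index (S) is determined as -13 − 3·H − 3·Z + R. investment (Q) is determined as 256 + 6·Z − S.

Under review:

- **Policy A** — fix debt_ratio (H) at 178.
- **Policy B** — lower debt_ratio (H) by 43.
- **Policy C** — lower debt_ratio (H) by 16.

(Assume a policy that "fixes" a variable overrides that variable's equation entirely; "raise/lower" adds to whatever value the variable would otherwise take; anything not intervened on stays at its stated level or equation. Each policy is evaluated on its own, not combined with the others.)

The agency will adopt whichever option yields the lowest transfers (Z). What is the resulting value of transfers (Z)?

428

Policy A (H := 178):
  H = 178
  Z = 268 + 2·178 = 624
Policy B (H − 43):
  H = 123 − 43 = 80
  Z = 268 + 2·80 = 428
Policy C (H − 16):
  H = 123 − 16 = 107
  Z = 268 + 2·107 = 482
Comparing — Policy A: Z=624, Policy B: Z=428, Policy C: Z=482. Lowest is 428 (Policy B).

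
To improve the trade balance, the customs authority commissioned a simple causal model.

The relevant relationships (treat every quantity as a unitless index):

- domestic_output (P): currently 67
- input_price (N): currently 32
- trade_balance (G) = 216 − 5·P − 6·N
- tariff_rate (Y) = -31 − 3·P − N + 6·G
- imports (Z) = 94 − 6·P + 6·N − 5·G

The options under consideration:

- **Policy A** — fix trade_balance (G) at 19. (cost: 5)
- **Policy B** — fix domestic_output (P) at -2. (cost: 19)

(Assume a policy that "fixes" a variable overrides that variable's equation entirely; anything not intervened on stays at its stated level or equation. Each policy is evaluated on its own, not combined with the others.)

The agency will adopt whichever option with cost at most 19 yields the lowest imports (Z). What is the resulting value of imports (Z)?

Policy A (G := 19):
  P = 67
  N = 32
  G = 19
  Z = 94 − 6·67 + 6·32 − 5·19 = -211
Policy B (P := -2):
  P = -2
  N = 32
  G = 216 − 5·(-2) − 6·32 = 34
  Z = 94 − 6·(-2) + 6·32 − 5·34 = 128
Comparing — Policy A: Z=-211, Policy B: Z=128. Lowest is -211 (Policy A).

-211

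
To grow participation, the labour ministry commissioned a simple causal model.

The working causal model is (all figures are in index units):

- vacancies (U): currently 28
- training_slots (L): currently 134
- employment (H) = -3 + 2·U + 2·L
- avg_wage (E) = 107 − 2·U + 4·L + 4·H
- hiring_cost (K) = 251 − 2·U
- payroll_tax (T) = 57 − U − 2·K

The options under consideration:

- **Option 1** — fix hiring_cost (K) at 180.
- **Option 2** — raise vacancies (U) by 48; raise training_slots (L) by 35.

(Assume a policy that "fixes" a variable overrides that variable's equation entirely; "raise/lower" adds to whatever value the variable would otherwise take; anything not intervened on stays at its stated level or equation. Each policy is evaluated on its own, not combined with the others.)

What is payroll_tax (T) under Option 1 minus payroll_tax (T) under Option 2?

Option 1 (K := 180):
  U = 28
  K = 180
  T = 57 − 28 − 2·180 = -331
Option 2 (U + 48, L + 35):
  U = 28 + 48 = 76
  K = 251 − 2·76 = 99
  T = 57 − 76 − 2·99 = -217
T: -331 − (-217) = -114

-114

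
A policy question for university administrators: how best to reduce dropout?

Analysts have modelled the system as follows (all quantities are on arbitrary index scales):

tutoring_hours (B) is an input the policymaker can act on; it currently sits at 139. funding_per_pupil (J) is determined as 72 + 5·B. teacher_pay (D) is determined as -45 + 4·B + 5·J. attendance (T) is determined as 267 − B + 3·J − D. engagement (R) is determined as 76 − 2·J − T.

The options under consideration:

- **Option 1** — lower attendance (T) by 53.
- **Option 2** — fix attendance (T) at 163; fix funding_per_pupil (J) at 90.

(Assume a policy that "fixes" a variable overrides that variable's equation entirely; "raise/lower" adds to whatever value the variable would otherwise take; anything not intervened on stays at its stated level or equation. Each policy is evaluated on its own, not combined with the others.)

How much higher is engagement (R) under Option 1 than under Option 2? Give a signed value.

779

Option 1 (T − 53):
  B = 139
  J = 72 + 5·139 = 767
  D = -45 + 4·139 + 5·767 = 4346
  T = 267 − 139 + 3·767 − 4346 (−53 from intervention) = -1970
  R = 76 − 2·767 − (-1970) = 512
Option 2 (T := 163, J := 90):
  B = 139
  J = 90
  D = -45 + 4·139 + 5·90 = 961
  T = 163
  R = 76 − 2·90 − 163 = -267
R: 512 − (-267) = 779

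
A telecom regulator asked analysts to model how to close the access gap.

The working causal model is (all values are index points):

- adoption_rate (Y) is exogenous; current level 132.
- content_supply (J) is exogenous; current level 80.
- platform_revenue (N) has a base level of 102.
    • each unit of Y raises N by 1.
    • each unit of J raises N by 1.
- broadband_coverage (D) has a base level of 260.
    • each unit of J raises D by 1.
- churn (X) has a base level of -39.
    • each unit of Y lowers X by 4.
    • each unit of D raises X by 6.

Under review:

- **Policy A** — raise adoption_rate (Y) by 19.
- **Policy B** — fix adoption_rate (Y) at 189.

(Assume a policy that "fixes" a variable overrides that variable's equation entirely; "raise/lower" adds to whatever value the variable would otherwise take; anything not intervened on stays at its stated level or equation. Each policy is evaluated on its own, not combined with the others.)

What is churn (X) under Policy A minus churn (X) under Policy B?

Policy A (Y + 19):
  Y = 132 + 19 = 151
  J = 80
  D = 260 + 80 = 340
  X = -39 − 4·151 + 6·340 = 1397
Policy B (Y := 189):
  Y = 189
  J = 80
  D = 260 + 80 = 340
  X = -39 − 4·189 + 6·340 = 1245
X: 1397 − 1245 = 152

152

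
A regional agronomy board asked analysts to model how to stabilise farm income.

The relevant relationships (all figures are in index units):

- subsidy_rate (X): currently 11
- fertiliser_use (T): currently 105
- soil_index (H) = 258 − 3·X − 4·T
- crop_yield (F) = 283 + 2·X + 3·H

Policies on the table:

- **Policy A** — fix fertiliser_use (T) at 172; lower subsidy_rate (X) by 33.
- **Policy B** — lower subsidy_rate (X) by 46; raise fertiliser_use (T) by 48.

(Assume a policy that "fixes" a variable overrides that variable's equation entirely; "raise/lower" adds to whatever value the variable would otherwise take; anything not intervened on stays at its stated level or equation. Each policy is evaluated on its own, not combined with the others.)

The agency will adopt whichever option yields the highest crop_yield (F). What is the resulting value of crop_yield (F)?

Policy A (T := 172, X − 33):
  X = 11 − 33 = -22
  T = 172
  H = 258 − 3·(-22) − 4·172 = -364
  F = 283 + 2·(-22) + 3·(-364) = -853
Policy B (X − 46, T + 48):
  X = 11 − 46 = -35
  T = 105 + 48 = 153
  H = 258 − 3·(-35) − 4·153 = -249
  F = 283 + 2·(-35) + 3·(-249) = -534
Comparing — Policy A: F=-853, Policy B: F=-534. Highest is -534 (Policy B).

-534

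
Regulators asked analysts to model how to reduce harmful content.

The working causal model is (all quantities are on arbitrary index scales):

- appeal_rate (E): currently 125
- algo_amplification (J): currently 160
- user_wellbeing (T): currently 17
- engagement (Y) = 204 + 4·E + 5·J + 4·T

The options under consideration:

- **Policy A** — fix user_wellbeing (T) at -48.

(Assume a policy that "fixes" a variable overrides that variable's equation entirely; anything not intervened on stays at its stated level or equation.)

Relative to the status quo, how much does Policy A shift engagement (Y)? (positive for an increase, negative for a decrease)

Baseline:
  E = 125
  J = 160
  T = 17
  Y = 204 + 4·125 + 5·160 + 4·17 = 1572
Policy A (T := -48):
  E = 125
  J = 160
  T = -48
  Y = 204 + 4·125 + 5·160 + 4·(-48) = 1312
Change in Y: 1312 − 1572 = -260

-260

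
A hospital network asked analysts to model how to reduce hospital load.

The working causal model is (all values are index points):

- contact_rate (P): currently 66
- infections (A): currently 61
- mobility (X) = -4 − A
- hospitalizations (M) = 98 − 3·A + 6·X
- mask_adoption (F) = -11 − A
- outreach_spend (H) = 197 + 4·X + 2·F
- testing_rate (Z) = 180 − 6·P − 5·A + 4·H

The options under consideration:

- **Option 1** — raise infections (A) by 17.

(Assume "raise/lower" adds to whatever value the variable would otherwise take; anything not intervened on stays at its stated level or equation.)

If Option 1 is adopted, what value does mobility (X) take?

-82

Option 1 (A + 17):
  A = 61 + 17 = 78
  X = -4 − 78 = -82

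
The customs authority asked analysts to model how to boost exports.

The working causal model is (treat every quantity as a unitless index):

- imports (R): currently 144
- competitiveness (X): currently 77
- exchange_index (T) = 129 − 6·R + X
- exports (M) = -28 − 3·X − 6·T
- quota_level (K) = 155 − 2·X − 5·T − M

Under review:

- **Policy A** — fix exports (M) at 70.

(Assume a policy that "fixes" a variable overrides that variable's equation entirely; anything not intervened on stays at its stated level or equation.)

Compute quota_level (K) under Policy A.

Policy A (M := 70):
  R = 144
  X = 77
  T = 129 − 6·144 + 77 = -658
  M = 70
  K = 155 − 2·77 − 5·(-658) − 70 = 3221

3221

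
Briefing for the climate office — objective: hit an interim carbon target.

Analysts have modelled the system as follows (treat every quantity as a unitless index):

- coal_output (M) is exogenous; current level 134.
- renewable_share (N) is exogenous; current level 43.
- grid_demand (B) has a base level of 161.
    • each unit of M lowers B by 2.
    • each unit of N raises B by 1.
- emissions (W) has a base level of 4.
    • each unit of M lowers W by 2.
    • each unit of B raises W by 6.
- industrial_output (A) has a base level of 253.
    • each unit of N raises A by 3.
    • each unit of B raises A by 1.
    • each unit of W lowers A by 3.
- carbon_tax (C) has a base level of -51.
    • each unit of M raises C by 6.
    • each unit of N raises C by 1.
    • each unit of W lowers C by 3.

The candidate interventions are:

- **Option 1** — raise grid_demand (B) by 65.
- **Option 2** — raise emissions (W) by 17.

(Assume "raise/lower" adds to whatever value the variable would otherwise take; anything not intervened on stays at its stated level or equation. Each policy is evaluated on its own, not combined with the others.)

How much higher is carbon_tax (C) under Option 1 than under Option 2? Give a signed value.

Option 1 (B + 65):
  M = 134
  N = 43
  B = 161 − 2·134 + 43 (+65 from intervention) = 1
  W = 4 − 2·134 + 6·1 = -258
  C = -51 + 6·134 + 43 − 3·(-258) = 1570
Option 2 (W + 17):
  M = 134
  N = 43
  B = 161 − 2·134 + 43 = -64
  W = 4 − 2·134 + 6·(-64) (+17 from intervention) = -631
  C = -51 + 6·134 + 43 − 3·(-631) = 2689
C: 1570 − 2689 = -1119

-1119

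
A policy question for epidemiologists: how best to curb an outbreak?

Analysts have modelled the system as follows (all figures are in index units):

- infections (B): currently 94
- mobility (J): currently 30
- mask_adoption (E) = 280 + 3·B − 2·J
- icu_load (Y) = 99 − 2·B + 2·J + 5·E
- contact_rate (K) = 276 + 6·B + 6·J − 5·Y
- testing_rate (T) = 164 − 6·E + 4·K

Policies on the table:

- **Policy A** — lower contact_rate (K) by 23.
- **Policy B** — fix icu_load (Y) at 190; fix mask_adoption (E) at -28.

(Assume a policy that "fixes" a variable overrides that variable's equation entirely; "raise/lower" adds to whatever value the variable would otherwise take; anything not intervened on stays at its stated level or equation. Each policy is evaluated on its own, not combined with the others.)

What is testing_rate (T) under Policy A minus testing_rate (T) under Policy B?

-49092

Policy A (K − 23):
  B = 94
  J = 30
  E = 280 + 3·94 − 2·30 = 502
  Y = 99 − 2·94 + 2·30 + 5·502 = 2481
  K = 276 + 6·94 + 6·30 − 5·2481 (−23 from intervention) = -11408
  T = 164 − 6·502 + 4·(-11408) = -48480
Policy B (Y := 190, E := -28):
  B = 94
  J = 30
  E = -28
  Y = 190
  K = 276 + 6·94 + 6·30 − 5·190 = 70
  T = 164 − 6·(-28) + 4·70 = 612
T: -48480 − 612 = -49092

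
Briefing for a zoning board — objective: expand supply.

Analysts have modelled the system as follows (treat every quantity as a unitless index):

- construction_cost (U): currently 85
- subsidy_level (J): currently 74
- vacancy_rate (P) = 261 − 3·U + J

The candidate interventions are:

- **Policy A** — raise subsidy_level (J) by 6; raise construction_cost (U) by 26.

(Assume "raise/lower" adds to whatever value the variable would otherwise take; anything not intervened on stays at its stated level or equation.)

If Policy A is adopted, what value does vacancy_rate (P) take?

8

Policy A (J + 6, U + 26):
  U = 85 + 26 = 111
  J = 74 + 6 = 80
  P = 261 − 3·111 + 80 = 8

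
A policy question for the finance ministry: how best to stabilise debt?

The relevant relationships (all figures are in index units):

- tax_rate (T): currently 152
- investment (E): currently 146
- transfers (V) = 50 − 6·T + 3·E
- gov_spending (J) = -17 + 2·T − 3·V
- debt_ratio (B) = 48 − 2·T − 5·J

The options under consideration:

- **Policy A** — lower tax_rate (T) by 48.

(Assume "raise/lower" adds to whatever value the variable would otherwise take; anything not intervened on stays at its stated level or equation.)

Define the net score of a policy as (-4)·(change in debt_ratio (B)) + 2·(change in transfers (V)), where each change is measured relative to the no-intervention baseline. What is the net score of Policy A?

Baseline:
  T = 152
  E = 146
  V = 50 − 6·152 + 3·146 = -424
  J = -17 + 2·152 − 3·(-424) = 1559
  B = 48 − 2·152 − 5·1559 = -8051
Policy A (T − 48):
  T = 152 − 48 = 104
  E = 146
  V = 50 − 6·104 + 3·146 = -136
  J = -17 + 2·104 − 3·(-136) = 599
  B = 48 − 2·104 − 5·599 = -3155
ΔB = -3155 − (-8051) = 4896; ΔV = -136 − (-424) = 288
Score = (-4)·4896 + 2·288 = -19008

-19008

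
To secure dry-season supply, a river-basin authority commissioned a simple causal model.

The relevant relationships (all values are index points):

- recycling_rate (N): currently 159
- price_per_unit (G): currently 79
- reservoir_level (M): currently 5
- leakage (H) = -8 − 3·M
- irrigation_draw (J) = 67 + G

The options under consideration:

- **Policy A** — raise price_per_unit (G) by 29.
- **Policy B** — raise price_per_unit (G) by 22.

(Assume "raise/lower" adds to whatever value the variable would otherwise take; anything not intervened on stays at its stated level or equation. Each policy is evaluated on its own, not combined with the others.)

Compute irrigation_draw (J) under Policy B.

Policy B (G + 22):
  G = 79 + 22 = 101
  J = 67 + 101 = 168

168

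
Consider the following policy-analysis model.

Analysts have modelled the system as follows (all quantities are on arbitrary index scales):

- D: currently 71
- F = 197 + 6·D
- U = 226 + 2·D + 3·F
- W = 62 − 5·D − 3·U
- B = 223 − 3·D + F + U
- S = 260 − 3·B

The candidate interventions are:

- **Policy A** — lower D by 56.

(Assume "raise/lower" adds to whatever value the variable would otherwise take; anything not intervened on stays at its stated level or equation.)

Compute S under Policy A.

Policy A (D − 56):
  D = 71 − 56 = 15
  F = 197 + 6·15 = 287
  U = 226 + 2·15 + 3·287 = 1117
  B = 223 − 3·15 + 287 + 1117 = 1582
  S = 260 − 3·1582 = -4486

-4486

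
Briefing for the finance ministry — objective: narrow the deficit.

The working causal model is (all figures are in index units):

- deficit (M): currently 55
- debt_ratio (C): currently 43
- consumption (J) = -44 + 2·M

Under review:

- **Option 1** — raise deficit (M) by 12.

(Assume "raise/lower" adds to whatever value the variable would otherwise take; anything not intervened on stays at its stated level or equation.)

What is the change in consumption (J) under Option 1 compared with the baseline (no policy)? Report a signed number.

24

Baseline:
  M = 55
  J = -44 + 2·55 = 66
Option 1 (M + 12):
  M = 55 + 12 = 67
  J = -44 + 2·67 = 90
Change in J: 90 − 66 = 24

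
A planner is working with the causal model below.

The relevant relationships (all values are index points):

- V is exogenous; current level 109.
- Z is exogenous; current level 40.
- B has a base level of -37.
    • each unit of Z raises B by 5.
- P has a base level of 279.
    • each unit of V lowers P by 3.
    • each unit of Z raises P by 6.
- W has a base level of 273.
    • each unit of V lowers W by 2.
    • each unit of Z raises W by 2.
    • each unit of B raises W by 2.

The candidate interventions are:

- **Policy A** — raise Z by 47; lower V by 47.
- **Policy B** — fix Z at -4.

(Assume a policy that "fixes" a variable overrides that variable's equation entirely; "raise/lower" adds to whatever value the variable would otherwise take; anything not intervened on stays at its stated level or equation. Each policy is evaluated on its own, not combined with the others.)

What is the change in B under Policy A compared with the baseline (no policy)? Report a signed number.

Baseline:
  Z = 40
  B = -37 + 5·40 = 163
Policy A (Z + 47, V − 47):
  Z = 40 + 47 = 87
  B = -37 + 5·87 = 398
Change in B: 398 − 163 = 235

235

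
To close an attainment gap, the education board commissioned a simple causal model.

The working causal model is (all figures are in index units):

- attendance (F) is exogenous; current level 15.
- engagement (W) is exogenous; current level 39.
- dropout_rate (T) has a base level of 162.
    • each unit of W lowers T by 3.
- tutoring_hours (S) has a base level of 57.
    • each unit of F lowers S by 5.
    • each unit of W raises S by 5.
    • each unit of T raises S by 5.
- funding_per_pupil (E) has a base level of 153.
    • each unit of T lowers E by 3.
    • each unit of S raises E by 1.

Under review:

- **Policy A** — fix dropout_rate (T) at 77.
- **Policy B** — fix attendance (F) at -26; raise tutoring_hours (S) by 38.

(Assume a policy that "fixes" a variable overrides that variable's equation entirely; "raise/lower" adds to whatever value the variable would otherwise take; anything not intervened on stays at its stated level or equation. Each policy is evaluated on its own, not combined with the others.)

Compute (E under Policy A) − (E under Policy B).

-179

Policy A (T := 77):
  F = 15
  W = 39
  T = 77
  S = 57 − 5·15 + 5·39 + 5·77 = 562
  E = 153 − 3·77 + 562 = 484
Policy B (F := -26, S + 38):
  F = -26
  W = 39
  T = 162 − 3·39 = 45
  S = 57 − 5·(-26) + 5·39 + 5·45 (+38 from intervention) = 645
  E = 153 − 3·45 + 645 = 663
E: 484 − 663 = -179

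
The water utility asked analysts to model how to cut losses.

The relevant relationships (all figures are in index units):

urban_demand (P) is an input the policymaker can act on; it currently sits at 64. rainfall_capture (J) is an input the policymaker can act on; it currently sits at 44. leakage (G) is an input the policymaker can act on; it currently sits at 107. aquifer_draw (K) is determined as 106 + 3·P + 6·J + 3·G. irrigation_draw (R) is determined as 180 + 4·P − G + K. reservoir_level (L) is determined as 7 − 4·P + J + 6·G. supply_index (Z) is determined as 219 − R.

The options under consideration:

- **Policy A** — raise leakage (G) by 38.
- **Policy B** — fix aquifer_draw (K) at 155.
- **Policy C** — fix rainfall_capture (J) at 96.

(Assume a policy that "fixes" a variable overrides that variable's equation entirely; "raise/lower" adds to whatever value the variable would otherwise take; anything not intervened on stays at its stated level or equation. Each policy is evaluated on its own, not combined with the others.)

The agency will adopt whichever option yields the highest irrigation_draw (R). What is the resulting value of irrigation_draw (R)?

1524

Policy A (G + 38):
  P = 64
  J = 44
  G = 107 + 38 = 145
  K = 106 + 3·64 + 6·44 + 3·145 = 997
  R = 180 + 4·64 − 145 + 997 = 1288
Policy B (K := 155):
  P = 64
  J = 44
  G = 107
  K = 155
  R = 180 + 4·64 − 107 + 155 = 484
Policy C (J := 96):
  P = 64
  J = 96
  G = 107
  K = 106 + 3·64 + 6·96 + 3·107 = 1195
  R = 180 + 4·64 − 107 + 1195 = 1524
Comparing — Policy A: R=1288, Policy B: R=484, Policy C: R=1524. Highest is 1524 (Policy C).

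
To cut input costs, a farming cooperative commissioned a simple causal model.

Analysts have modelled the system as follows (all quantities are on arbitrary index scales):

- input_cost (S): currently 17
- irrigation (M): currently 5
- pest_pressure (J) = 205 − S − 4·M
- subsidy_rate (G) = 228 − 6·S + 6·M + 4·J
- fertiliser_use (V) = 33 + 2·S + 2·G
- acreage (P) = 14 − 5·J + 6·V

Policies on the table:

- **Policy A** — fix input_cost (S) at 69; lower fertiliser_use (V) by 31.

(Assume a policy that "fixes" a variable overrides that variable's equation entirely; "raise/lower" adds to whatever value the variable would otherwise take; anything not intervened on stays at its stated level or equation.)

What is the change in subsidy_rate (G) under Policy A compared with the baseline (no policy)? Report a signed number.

Baseline:
  S = 17
  M = 5
  J = 205 − 17 − 4·5 = 168
  G = 228 − 6·17 + 6·5 + 4·168 = 828
Policy A (S := 69, V − 31):
  S = 69
  M = 5
  J = 205 − 69 − 4·5 = 116
  G = 228 − 6·69 + 6·5 + 4·116 = 308
Change in G: 308 − 828 = -520

-520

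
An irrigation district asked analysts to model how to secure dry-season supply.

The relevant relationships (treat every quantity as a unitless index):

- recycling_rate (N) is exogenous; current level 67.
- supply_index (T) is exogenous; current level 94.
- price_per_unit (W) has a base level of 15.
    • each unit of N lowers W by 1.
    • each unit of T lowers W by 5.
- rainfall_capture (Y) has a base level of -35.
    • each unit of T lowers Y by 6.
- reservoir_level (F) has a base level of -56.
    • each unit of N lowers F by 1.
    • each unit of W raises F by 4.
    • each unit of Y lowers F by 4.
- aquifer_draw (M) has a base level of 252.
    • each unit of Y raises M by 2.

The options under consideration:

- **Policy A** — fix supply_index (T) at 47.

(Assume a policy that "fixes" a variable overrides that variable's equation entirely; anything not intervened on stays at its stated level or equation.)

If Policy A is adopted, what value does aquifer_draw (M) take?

Policy A (T := 47):
  T = 47
  Y = -35 − 6·47 = -317
  M = 252 + 2·(-317) = -382

-382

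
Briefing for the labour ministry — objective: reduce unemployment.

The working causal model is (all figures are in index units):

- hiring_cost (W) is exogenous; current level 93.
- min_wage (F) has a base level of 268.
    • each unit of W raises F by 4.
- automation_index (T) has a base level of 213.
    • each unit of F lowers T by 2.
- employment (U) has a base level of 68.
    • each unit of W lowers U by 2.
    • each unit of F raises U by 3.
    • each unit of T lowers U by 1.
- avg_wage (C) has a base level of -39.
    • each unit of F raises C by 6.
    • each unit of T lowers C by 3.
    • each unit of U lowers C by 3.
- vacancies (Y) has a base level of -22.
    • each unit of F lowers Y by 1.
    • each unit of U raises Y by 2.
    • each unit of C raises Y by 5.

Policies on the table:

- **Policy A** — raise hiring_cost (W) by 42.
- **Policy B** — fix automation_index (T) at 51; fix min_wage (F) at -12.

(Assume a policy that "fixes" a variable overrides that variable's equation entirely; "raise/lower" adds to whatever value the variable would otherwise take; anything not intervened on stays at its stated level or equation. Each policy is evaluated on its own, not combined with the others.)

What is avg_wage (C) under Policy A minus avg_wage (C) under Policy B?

-2208

Policy A (W + 42):
  W = 93 + 42 = 135
  F = 268 + 4·135 = 808
  T = 213 − 2·808 = -1403
  U = 68 − 2·135 + 3·808 − (-1403) = 3625
  C = -39 + 6·808 − 3·(-1403) − 3·3625 = -1857
Policy B (T := 51, F := -12):
  W = 93
  F = -12
  T = 51
  U = 68 − 2·93 + 3·(-12) − 51 = -205
  C = -39 + 6·(-12) − 3·51 − 3·(-205) = 351
C: -1857 − 351 = -2208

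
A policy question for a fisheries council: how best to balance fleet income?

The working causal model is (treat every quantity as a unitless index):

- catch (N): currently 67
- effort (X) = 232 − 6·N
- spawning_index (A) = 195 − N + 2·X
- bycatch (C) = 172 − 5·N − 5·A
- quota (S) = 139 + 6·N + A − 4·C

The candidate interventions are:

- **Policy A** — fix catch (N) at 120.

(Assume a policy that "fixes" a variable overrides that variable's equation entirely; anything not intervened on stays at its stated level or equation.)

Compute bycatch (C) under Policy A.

4077

Policy A (N := 120):
  N = 120
  X = 232 − 6·120 = -488
  A = 195 − 120 + 2·(-488) = -901
  C = 172 − 5·120 − 5·(-901) = 4077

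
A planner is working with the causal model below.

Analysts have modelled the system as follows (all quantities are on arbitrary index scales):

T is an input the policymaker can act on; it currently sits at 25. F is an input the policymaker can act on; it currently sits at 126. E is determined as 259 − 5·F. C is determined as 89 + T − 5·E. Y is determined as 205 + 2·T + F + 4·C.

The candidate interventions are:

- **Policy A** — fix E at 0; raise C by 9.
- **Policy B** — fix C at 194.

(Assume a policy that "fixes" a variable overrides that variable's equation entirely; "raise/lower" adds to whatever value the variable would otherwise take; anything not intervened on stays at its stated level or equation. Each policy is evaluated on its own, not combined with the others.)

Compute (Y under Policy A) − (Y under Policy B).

Policy A (E := 0, C + 9):
  T = 25
  F = 126
  E = 0
  C = 89 + 25 − 5·0 (+9 from intervention) = 123
  Y = 205 + 2·25 + 126 + 4·123 = 873
Policy B (C := 194):
  T = 25
  F = 126
  E = 259 − 5·126 = -371
  C = 194
  Y = 205 + 2·25 + 126 + 4·194 = 1157
Y: 873 − 1157 = -284

-284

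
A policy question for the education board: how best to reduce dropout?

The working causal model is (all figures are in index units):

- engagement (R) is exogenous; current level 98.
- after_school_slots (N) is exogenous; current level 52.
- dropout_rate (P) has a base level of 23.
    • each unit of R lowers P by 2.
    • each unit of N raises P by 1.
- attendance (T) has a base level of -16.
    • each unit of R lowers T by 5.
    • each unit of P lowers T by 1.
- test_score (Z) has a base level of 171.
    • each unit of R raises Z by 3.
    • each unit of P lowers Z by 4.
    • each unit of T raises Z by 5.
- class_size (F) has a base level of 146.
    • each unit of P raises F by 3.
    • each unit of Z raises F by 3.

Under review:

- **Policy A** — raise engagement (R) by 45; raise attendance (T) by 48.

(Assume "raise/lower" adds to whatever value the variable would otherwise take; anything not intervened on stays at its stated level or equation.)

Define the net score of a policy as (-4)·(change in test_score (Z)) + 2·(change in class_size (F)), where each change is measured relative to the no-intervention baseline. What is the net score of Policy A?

-420

Baseline:
  R = 98
  N = 52
  P = 23 − 2·98 + 52 = -121
  T = -16 − 5·98 − (-121) = -385
  Z = 171 + 3·98 − 4·(-121) + 5·(-385) = -976
  F = 146 + 3·(-121) + 3·(-976) = -3145
Policy A (R + 45, T + 48):
  R = 98 + 45 = 143
  N = 52
  P = 23 − 2·143 + 52 = -211
  T = -16 − 5·143 − (-211) (+48 from intervention) = -472
  Z = 171 + 3·143 − 4·(-211) + 5·(-472) = -916
  F = 146 + 3·(-211) + 3·(-916) = -3235
ΔZ = -916 − (-976) = 60; ΔF = -3235 − (-3145) = -90
Score = (-4)·60 + 2·(-90) = -420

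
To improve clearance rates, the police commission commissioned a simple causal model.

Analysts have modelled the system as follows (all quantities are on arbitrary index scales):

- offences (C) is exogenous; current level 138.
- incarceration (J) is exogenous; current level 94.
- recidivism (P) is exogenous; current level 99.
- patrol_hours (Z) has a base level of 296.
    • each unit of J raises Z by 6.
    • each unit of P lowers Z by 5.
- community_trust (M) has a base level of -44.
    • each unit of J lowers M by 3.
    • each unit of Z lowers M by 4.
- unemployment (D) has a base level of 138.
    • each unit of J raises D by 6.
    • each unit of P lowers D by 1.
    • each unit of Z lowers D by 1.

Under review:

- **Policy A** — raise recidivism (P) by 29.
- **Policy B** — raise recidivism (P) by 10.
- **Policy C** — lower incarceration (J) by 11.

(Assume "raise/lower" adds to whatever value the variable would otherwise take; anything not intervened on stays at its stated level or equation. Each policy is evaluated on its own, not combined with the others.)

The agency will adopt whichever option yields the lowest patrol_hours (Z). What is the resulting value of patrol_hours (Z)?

Policy A (P + 29):
  J = 94
  P = 99 + 29 = 128
  Z = 296 + 6·94 − 5·128 = 220
Policy B (P + 10):
  J = 94
  P = 99 + 10 = 109
  Z = 296 + 6·94 − 5·109 = 315
Policy C (J − 11):
  J = 94 − 11 = 83
  P = 99
  Z = 296 + 6·83 − 5·99 = 299
Comparing — Policy A: Z=220, Policy B: Z=315, Policy C: Z=299. Lowest is 220 (Policy A).

220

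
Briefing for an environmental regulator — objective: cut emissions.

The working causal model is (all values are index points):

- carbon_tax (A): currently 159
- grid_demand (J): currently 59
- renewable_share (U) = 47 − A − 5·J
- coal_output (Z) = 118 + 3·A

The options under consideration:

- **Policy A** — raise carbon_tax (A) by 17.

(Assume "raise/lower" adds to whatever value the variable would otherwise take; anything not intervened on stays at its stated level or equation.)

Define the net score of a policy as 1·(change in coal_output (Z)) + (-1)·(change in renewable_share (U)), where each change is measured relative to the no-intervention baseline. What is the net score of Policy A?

68

Baseline:
  A = 159
  J = 59
  U = 47 − 159 − 5·59 = -407
  Z = 118 + 3·159 = 595
Policy A (A + 17):
  A = 159 + 17 = 176
  J = 59
  U = 47 − 176 − 5·59 = -424
  Z = 118 + 3·176 = 646
ΔZ = 646 − 595 = 51; ΔU = -424 − (-407) = -17
Score = 1·51 + (-1)·(-17) = 68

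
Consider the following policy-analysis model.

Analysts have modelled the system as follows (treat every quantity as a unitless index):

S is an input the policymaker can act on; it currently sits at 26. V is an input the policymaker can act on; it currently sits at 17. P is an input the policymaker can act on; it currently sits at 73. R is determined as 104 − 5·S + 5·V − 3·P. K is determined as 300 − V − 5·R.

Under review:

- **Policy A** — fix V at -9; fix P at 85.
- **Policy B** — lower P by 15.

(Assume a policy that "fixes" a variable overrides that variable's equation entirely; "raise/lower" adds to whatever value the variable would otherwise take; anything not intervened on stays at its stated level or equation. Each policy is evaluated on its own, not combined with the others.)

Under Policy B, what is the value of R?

Policy B (P − 15):
  S = 26
  V = 17
  P = 73 − 15 = 58
  R = 104 − 5·26 + 5·17 − 3·58 = -115

-115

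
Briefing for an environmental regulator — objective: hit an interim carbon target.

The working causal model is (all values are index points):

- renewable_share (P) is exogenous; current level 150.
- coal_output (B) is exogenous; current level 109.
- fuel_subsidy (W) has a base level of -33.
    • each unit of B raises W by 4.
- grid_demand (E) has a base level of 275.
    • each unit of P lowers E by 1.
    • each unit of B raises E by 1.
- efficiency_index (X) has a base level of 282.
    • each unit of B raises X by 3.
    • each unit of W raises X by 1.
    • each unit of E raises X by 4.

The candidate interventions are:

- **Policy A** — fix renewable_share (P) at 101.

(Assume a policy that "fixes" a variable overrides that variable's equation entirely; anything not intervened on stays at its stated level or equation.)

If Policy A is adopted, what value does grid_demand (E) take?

Policy A (P := 101):
  P = 101
  B = 109
  E = 275 − 101 + 109 = 283

283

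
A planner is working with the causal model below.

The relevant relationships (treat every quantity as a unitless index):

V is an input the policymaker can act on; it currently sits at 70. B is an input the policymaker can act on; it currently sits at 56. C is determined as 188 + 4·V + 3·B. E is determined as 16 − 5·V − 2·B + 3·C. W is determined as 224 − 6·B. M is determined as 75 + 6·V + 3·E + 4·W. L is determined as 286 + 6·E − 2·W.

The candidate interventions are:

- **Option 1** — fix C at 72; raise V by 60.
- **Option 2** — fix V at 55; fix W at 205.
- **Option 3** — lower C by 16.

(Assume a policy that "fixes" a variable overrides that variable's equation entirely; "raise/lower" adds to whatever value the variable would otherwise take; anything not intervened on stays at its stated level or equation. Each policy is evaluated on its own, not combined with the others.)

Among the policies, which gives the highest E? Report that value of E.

1414

Option 1 (C := 72, V + 60):
  V = 70 + 60 = 130
  B = 56
  C = 72
  E = 16 − 5·130 − 2·56 + 3·72 = -530
Option 2 (V := 55, W := 205):
  V = 55
  B = 56
  C = 188 + 4·55 + 3·56 = 576
  E = 16 − 5·55 − 2·56 + 3·576 = 1357
Option 3 (C − 16):
  V = 70
  B = 56
  C = 188 + 4·70 + 3·56 (−16 from intervention) = 620
  E = 16 − 5·70 − 2·56 + 3·620 = 1414
Comparing — Option 1: E=-530, Option 2: E=1357, Option 3: E=1414. Highest is 1414 (Option 3).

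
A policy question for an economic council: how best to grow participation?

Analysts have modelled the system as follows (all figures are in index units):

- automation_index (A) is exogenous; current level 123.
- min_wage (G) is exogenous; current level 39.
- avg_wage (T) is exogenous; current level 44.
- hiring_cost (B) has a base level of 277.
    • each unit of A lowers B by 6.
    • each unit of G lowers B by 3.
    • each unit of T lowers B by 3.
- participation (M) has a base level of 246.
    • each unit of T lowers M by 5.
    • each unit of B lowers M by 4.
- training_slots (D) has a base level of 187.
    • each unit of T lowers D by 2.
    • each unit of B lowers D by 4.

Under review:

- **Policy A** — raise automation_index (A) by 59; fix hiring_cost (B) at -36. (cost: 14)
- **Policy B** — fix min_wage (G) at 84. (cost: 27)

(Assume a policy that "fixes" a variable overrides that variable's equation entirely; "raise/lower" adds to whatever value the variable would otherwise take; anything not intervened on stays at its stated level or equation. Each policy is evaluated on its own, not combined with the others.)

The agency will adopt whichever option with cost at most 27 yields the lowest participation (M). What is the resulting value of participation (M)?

Policy A (A + 59, B := -36):
  A = 123 + 59 = 182
  G = 39
  T = 44
  B = -36
  M = 246 − 5·44 − 4·(-36) = 170
Policy B (G := 84):
  A = 123
  G = 84
  T = 44
  B = 277 − 6·123 − 3·84 − 3·44 = -845
  M = 246 − 5·44 − 4·(-845) = 3406
Comparing — Policy A: M=170, Policy B: M=3406. Lowest is 170 (Policy A).

170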